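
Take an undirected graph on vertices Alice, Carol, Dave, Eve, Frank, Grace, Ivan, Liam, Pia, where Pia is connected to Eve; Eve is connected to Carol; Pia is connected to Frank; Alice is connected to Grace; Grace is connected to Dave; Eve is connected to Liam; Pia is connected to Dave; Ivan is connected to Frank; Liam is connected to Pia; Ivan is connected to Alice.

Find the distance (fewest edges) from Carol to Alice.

5

Distance 0: Carol.
Distance 1: Eve.
Distance 2: Liam, Pia.
Distance 3: Dave, Frank.
Distance 4: Grace, Ivan.
Distance 5: Alice — contains Alice.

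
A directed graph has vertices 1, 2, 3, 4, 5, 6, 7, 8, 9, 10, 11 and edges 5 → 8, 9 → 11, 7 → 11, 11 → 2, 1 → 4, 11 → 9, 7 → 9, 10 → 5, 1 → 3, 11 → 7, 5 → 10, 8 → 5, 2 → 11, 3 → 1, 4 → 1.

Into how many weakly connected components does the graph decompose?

4

From 1: component {1, 3, 4}.
From 2: component {2, 7, 9, 11}.
From 5: component {5, 8, 10}.
From 6: component {6}.
That's 4 components.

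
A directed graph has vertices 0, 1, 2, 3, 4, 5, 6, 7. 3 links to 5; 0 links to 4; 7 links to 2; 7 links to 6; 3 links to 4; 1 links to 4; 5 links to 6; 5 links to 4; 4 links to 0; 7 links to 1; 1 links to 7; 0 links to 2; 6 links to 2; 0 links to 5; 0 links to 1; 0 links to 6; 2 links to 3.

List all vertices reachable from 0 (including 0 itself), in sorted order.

0, 1, 2, 3, 4, 5, 6, 7

Start at 0.
Its neighbours: 1, 2, 4, 5, 6.
Then their neighbours: 3, 7.
Every vertex is now reached.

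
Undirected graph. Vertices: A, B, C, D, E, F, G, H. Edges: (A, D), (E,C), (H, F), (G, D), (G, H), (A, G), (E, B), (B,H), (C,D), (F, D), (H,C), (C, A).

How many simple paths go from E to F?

17

E–B–H–C–A–D–F
E–B–H–C–A–G–D–F
E–B–H–C–D–F
E–B–H–F
E–B–H–G–A–C–D–F
E–B–H–G–A–D–F
E–B–H–G–D–F
E–C–A–D–F
... and 9 more.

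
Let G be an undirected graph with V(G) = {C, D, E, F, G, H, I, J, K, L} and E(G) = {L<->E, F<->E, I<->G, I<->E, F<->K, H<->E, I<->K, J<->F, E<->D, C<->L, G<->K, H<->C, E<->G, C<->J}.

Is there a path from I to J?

Yes

Explore from I.
Distance 1: reach E, G, K.
Distance 2: reach D, F, H, L.
Distance 3: reach C, J.
Found J.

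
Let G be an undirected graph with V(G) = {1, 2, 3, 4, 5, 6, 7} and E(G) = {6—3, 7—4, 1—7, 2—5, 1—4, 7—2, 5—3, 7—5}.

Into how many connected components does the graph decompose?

From 1: component {1, 2, 3, 4, 5, 6, 7}.
That's 1 component.

1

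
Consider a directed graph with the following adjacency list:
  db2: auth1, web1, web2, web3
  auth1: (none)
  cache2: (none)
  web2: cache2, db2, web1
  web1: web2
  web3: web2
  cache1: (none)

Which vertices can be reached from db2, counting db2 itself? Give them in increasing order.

Start at db2.
Its neighbours: auth1, web1, web2, web3.
Then their neighbours: cache2.
Nothing further is reachable.

auth1, cache2, db2, web1, web2, web3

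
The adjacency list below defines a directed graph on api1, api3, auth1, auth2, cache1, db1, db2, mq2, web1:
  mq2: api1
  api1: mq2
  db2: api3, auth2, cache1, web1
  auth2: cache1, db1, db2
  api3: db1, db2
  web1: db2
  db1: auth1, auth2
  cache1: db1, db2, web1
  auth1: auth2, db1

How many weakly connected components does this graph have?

From api1: component {api1, mq2}.
From api3: component {api3, auth1, auth2, cache1, db1, db2, web1}.
That's 2 components.

2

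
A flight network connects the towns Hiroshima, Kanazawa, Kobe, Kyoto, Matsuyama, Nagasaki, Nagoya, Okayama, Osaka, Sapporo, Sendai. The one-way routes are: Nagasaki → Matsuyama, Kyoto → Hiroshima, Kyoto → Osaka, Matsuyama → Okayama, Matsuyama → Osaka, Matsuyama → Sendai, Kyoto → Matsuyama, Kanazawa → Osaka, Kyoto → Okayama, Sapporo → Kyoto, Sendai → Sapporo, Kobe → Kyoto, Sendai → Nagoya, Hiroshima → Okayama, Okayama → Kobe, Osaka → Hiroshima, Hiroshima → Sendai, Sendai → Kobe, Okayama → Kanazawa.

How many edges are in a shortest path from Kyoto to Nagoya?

3

Distance 0: Kyoto.
Distance 1: Hiroshima, Matsuyama, Okayama, Osaka.
Distance 2: Kanazawa, Kobe, Sendai.
Distance 3: Nagoya, Sapporo — contains Nagoya.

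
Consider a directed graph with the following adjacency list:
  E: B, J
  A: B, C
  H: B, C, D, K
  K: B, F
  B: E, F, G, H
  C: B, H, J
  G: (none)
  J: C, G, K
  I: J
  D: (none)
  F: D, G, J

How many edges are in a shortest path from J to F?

2

Distance 0: J.
Distance 1: C, G, K.
Distance 2: B, F, H — contains F.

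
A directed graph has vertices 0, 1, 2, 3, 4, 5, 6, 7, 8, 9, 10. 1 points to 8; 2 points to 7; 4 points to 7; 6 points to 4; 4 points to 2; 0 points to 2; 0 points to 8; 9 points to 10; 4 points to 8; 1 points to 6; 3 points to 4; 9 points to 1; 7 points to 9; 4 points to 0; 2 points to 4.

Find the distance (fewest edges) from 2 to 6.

Distance 0: 2.
Distance 1: 4, 7.
Distance 2: 0, 8, 9.
Distance 3: 1, 10.
Distance 4: 6 — contains 6.

4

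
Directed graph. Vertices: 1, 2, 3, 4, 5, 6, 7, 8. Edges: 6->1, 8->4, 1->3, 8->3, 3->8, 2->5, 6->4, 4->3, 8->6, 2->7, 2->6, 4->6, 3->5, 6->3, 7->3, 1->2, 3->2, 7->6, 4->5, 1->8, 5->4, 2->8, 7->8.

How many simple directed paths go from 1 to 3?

1→2→5→4→3
1→2→5→4→6→3
1→2→6→3
1→2→6→4→3
1→2→7→3
1→2→7→6→3
1→2→7→6→4→3
1→2→7→8→3
... and 15 more.

23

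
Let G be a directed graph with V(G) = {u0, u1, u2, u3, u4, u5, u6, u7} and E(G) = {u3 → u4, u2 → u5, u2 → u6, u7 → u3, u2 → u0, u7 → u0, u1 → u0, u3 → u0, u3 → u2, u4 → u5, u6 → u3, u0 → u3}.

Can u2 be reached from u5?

u5 has no outgoing edges, so nothing is reachable from it.

No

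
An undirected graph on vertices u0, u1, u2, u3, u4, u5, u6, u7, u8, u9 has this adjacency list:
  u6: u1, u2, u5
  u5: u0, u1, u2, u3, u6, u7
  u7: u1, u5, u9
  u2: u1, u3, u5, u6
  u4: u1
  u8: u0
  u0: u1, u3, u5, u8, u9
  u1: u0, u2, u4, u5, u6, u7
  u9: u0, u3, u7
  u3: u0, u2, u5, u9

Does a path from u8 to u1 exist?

Yes

Explore from u8.
Distance 1: reach u0.
Distance 2: reach u1, u3, u5, u9.
Found u1.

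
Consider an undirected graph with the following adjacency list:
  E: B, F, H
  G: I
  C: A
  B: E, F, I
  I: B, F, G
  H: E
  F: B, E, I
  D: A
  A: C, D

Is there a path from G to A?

Explore from G.
Distance 1: reach I.
Distance 2: reach B, F.
Distance 3: reach E.
Distance 4: reach H.
The search is exhausted without reaching A; it lies in a different component.

No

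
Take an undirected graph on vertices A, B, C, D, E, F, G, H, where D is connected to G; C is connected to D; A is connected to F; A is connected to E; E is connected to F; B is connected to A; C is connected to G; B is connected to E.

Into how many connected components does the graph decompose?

3

From A: component {A, B, E, F}.
From C: component {C, D, G}.
From H: component {H}.
That's 3 components.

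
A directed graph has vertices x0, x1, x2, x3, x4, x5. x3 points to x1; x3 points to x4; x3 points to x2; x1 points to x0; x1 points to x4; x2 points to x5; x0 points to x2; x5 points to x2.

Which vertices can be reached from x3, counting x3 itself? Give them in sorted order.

x0, x1, x2, x3, x4, x5

Start at x3.
Its neighbours: x1, x2, x4.
Then their neighbours: x0, x5.
Every vertex is now reached.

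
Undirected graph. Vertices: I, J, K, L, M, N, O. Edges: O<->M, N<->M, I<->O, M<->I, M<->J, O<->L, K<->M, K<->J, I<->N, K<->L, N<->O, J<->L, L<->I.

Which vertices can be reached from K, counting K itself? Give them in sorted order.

I, J, K, L, M, N, O

Start at K.
Its neighbours: J, L, M.
Then their neighbours: I, N, O.
Every vertex is now reached.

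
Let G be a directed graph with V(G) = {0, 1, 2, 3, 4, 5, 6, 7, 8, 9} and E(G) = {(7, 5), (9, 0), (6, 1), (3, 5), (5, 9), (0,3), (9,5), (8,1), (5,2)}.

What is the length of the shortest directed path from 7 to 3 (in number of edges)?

Distance 0: 7.
Distance 1: 5.
Distance 2: 2, 9.
Distance 3: 0.
Distance 4: 3 — contains 3.

4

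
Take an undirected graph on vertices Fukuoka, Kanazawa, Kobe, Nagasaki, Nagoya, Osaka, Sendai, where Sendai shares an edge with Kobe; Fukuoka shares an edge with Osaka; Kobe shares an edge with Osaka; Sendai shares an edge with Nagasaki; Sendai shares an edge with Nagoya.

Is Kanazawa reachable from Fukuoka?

Explore from Fukuoka.
Distance 1: reach Osaka.
Distance 2: reach Kobe.
Distance 3: reach Sendai.
Distance 4: reach Nagasaki, Nagoya.
The search is exhausted without reaching Kanazawa; it lies in a different component.

No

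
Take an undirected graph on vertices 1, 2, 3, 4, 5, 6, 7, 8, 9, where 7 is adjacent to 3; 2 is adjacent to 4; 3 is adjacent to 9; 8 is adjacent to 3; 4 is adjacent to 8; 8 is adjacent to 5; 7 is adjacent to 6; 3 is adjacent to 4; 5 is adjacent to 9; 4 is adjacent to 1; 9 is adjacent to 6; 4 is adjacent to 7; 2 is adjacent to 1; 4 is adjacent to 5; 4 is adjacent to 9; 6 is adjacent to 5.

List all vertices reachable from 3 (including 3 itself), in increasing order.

1, 2, 3, 4, 5, 6, 7, 8, 9

Start at 3.
Its neighbours: 4, 7, 8, 9.
Then their neighbours: 1, 2, 5, 6.
Every vertex is now reached.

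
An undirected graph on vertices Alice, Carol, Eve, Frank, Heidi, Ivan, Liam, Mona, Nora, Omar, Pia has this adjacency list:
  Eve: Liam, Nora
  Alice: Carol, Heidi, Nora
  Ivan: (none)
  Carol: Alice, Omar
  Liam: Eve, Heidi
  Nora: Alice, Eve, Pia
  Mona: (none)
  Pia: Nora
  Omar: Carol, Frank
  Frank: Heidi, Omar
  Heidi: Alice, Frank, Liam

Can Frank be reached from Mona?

No

Mona has no edges, so nothing is reachable from it.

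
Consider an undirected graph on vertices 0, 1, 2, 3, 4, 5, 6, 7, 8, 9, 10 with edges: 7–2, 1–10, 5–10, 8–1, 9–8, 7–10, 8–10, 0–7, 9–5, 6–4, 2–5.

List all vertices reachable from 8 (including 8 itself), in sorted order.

Start at 8.
Its neighbours: 1, 9, 10.
Then their neighbours: 5, 7.
Then next layer: 0, 2.
Nothing further is reachable.

0, 1, 2, 5, 7, 8, 9, 10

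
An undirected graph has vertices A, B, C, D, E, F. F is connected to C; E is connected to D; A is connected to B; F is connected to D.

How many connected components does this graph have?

From A: component {A, B}.
From C: component {C, D, E, F}.
That's 2 components.

2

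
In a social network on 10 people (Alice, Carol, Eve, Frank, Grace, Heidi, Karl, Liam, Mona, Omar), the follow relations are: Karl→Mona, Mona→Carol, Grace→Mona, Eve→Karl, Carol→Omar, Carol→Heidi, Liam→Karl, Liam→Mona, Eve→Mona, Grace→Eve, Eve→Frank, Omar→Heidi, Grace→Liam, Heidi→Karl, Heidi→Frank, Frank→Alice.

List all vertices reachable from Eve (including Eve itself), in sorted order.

Alice, Carol, Eve, Frank, Heidi, Karl, Mona, Omar

Start at Eve.
Its neighbours: Frank, Karl, Mona.
Then their neighbours: Alice, Carol.
Then next layer: Heidi, Omar.
Nothing further is reachable.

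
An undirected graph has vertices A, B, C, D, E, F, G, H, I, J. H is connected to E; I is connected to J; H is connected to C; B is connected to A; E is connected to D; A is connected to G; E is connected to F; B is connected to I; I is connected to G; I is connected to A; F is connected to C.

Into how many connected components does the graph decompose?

From A: component {A, B, G, I, J}.
From C: component {C, D, E, F, H}.
That's 2 components.

2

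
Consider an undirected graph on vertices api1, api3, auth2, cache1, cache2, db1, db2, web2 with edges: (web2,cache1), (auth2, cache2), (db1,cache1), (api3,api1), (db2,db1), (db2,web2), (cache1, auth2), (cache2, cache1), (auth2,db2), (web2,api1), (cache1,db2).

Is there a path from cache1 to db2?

Explore from cache1.
Distance 1: reach auth2, cache2, db1, db2, web2.
Found db2.

Yes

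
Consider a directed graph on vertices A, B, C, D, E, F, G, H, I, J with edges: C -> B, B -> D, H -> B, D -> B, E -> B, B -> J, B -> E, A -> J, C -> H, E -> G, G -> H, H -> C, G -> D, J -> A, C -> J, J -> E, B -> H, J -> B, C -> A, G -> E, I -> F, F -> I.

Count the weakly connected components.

From A: component {A, B, C, D, E, G, H, J}.
From F: component {F, I}.
That's 2 components.

2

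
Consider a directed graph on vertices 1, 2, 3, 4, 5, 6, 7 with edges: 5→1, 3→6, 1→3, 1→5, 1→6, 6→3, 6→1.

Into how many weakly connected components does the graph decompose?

From 1: component {1, 3, 5, 6}.
From 2: component {2}.
From 4: component {4}.
From 7: component {7}.
That's 4 components.

4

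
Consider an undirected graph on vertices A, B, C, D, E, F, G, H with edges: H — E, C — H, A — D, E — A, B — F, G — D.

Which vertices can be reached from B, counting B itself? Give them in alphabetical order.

Start at B.
Its neighbours: F.
Nothing further is reachable.

B, F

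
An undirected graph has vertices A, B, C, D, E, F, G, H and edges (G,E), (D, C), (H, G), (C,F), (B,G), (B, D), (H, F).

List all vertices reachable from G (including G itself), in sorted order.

B, C, D, E, F, G, H

Start at G.
Its neighbours: B, E, H.
Then their neighbours: D, F.
Then next layer: C.
Nothing further is reachable.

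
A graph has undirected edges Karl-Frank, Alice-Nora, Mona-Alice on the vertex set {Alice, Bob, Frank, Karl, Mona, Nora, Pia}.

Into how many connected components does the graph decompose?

From Alice: component {Alice, Mona, Nora}.
From Bob: component {Bob}.
From Frank: component {Frank, Karl}.
From Pia: component {Pia}.
That's 4 components.

4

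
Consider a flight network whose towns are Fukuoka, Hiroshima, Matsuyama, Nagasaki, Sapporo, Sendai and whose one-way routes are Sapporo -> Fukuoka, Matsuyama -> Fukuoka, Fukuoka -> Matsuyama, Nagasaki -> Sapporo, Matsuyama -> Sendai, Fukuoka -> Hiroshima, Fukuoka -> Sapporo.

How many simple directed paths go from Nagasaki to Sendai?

Nagasaki→Sapporo→Fukuoka→Matsuyama→Sendai

1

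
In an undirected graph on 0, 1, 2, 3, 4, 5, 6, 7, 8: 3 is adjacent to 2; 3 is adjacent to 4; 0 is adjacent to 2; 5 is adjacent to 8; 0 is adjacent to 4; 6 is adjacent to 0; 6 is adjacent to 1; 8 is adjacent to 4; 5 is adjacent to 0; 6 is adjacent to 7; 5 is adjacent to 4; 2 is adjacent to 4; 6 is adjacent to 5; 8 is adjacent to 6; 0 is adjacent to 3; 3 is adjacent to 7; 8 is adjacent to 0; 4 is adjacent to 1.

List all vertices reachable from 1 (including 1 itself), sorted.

0, 1, 2, 3, 4, 5, 6, 7, 8

Start at 1.
Its neighbours: 4, 6.
Then their neighbours: 0, 2, 3, 5, 7, 8.
Every vertex is now reached.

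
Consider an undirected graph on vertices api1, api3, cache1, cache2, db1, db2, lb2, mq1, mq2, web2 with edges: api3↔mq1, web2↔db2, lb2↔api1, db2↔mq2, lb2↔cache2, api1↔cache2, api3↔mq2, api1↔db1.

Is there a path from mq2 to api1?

No

Explore from mq2.
Distance 1: reach api3, db2.
Distance 2: reach mq1, web2.
The search is exhausted without reaching api1; it lies in a different component.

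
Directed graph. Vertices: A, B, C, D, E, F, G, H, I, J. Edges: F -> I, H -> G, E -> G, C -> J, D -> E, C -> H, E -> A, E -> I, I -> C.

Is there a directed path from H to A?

Explore from H.
Distance 1: reach G.
The search from H is exhausted; no directed path reaches A.

No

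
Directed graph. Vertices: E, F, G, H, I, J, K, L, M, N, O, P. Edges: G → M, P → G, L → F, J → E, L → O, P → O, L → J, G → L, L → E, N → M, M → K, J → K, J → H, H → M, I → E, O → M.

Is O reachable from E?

No

E has no outgoing edges, so nothing is reachable from it.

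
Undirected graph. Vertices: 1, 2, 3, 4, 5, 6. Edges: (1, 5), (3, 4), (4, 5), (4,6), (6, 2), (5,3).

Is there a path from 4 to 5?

Yes

Explore from 4.
Distance 1: reach 3, 5, 6.
Found 5.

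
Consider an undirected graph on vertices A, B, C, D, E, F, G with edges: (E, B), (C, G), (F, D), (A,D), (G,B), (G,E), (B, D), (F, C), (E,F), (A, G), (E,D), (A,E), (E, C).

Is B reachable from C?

Explore from C.
Distance 1: reach E, F, G.
Distance 2: reach A, B, D.
Found B.

Yes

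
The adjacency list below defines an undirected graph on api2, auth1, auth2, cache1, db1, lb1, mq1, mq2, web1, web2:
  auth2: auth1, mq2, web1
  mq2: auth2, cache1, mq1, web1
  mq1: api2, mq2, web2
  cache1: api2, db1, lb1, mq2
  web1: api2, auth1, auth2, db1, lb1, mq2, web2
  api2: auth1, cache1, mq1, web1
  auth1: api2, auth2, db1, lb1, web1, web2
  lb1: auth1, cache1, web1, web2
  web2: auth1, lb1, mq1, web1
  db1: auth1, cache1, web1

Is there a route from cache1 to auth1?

Explore from cache1.
Distance 1: reach api2, db1, lb1, mq2.
Distance 2: reach auth1, auth2, mq1, web1, web2.
Found auth1.

Yes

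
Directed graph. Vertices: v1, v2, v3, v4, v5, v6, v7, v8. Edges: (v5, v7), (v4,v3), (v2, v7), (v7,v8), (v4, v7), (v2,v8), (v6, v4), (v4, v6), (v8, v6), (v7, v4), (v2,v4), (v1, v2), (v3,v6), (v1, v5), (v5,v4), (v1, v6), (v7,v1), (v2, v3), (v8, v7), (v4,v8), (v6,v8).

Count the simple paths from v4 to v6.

9

v4→v3→v6
v4→v6
v4→v7→v1→v2→v3→v6
v4→v7→v1→v2→v8→v6
v4→v7→v1→v6
v4→v7→v8→v6
v4→v8→v6
v4→v8→v7→v1→v2→v3→v6
v4→v8→v7→v1→v6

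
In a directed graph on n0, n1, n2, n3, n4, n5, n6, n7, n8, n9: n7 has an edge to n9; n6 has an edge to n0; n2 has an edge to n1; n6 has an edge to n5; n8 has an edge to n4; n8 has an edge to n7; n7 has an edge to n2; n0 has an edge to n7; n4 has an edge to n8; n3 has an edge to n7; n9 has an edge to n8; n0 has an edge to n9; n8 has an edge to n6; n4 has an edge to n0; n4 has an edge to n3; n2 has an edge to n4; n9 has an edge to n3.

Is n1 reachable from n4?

Explore from n4.
Distance 1: reach n0, n3, n8.
Distance 2: reach n6, n7, n9.
Distance 3: reach n2, n5.
Distance 4: reach n1.
Found n1.

Yes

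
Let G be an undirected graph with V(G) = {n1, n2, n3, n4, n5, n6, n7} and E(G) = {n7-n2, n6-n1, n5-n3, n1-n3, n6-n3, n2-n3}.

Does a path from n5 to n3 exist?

Yes

Explore from n5.
Distance 1: reach n3.
Found n3.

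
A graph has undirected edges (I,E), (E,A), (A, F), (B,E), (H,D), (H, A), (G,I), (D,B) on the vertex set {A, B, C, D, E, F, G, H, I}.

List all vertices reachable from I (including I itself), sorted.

A, B, D, E, F, G, H, I

Start at I.
Its neighbours: E, G.
Then their neighbours: A, B.
Then next layer: D, F, H.
Nothing further is reachable.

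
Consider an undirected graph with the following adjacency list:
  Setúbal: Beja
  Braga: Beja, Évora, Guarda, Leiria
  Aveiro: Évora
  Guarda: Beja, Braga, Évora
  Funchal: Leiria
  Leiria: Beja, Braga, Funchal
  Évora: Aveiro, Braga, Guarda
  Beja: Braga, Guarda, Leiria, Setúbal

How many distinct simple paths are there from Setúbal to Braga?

4

Setúbal–Beja–Braga
Setúbal–Beja–Guarda–Braga
Setúbal–Beja–Guarda–Évora–Braga
Setúbal–Beja–Leiria–Braga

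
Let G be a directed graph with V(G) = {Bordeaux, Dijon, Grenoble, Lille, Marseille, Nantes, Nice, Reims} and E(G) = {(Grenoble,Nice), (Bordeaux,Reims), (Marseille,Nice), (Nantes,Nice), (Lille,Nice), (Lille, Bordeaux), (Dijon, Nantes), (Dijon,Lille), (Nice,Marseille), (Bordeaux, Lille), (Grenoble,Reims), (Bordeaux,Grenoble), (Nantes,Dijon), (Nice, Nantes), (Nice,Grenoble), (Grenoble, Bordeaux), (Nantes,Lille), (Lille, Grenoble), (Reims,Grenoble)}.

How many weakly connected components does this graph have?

From Bordeaux: component {Bordeaux, Dijon, Grenoble, Lille, Marseille, Nantes, Nice, Reims}.
That's 1 component.

1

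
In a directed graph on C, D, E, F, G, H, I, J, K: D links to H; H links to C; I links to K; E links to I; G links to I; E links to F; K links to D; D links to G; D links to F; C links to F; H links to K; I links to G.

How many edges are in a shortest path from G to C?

5

Distance 0: G.
Distance 1: I.
Distance 2: K.
Distance 3: D.
Distance 4: F, H.
Distance 5: C — contains C.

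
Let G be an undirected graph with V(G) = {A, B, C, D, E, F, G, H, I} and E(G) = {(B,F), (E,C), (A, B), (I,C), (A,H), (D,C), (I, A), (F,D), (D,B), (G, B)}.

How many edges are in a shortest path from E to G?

Distance 0: E.
Distance 1: C.
Distance 2: D, I.
Distance 3: A, B, F.
Distance 4: G, H — contains G.

4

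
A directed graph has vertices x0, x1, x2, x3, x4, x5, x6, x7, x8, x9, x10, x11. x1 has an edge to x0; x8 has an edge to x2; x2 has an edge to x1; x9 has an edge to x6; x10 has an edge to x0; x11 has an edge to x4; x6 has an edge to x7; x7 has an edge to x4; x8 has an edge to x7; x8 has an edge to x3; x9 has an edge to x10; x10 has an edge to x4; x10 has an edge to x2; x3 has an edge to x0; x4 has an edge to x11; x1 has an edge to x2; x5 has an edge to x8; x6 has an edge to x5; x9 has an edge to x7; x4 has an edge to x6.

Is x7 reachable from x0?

No

x0 has no outgoing edges, so nothing is reachable from it.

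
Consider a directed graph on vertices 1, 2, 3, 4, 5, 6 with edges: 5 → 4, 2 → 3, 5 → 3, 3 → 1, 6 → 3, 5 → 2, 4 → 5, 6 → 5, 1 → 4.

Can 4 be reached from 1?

Yes

Explore from 1.
Distance 1: reach 4.
Found 4.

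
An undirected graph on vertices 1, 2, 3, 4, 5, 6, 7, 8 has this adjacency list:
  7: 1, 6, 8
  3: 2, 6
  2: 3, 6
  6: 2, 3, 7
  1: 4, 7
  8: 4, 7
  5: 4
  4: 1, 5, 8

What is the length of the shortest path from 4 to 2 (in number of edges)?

Distance 0: 4.
Distance 1: 1, 5, 8.
Distance 2: 7.
Distance 3: 6.
Distance 4: 2, 3 — contains 2.

4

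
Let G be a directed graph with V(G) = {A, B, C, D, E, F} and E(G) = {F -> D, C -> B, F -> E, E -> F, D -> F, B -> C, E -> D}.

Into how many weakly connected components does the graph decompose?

From A: component {A}.
From B: component {B, C}.
From D: component {D, E, F}.
That's 3 components.

3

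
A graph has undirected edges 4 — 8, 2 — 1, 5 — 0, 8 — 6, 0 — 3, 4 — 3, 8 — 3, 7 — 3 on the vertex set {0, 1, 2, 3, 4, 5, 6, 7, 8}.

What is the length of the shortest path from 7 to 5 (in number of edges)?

3

Distance 0: 7.
Distance 1: 3.
Distance 2: 0, 4, 8.
Distance 3: 5, 6 — contains 5.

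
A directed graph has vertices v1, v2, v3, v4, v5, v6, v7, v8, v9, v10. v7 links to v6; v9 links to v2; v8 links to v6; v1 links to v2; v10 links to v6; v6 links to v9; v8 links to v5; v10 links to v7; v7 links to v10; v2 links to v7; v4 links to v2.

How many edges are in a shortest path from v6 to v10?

4

Distance 0: v6.
Distance 1: v9.
Distance 2: v2.
Distance 3: v7.
Distance 4: v10 — contains v10.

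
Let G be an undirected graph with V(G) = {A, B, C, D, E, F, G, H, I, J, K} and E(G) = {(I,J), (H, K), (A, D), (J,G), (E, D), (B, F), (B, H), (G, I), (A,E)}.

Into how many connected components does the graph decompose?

4

From A: component {A, D, E}.
From B: component {B, F, H, K}.
From C: component {C}.
From G: component {G, I, J}.
That's 4 components.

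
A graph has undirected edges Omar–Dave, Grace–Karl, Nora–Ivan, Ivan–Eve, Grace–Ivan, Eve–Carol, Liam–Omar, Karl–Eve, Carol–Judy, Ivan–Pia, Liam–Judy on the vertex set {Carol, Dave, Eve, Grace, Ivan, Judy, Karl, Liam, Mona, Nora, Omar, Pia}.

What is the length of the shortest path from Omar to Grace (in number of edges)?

6

Distance 0: Omar.
Distance 1: Dave, Liam.
Distance 2: Judy.
Distance 3: Carol.
Distance 4: Eve.
Distance 5: Ivan, Karl.
Distance 6: Grace, Nora, Pia — contains Grace.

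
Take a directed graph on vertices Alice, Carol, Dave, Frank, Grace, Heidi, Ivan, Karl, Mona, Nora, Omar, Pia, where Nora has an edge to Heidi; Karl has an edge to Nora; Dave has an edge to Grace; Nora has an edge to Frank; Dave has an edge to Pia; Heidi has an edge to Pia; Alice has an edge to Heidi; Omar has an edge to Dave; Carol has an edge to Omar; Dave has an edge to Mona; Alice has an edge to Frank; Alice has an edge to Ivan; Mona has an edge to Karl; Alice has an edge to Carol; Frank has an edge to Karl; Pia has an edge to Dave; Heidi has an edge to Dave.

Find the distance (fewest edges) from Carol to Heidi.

6

Distance 0: Carol.
Distance 1: Omar.
Distance 2: Dave.
Distance 3: Grace, Mona, Pia.
Distance 4: Karl.
Distance 5: Nora.
Distance 6: Frank, Heidi — contains Heidi.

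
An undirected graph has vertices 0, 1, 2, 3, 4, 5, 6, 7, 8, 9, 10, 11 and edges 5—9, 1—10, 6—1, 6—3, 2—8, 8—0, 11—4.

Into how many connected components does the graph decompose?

From 0: component {0, 2, 8}.
From 1: component {1, 3, 6, 10}.
From 4: component {4, 11}.
From 5: component {5, 9}.
From 7: component {7}.
That's 5 components.

5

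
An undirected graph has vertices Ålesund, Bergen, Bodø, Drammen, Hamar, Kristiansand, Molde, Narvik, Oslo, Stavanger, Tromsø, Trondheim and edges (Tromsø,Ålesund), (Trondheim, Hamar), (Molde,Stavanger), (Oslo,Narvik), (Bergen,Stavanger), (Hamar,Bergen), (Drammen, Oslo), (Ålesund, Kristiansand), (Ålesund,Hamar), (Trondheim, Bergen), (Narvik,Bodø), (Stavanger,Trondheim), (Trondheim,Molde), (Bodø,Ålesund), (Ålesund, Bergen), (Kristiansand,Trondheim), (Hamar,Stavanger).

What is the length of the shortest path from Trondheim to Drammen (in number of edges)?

Distance 0: Trondheim.
Distance 1: Bergen, Hamar, Kristiansand, Molde, Stavanger.
Distance 2: Ålesund.
Distance 3: Bodø, Tromsø.
Distance 4: Narvik.
Distance 5: Oslo.
Distance 6: Drammen — contains Drammen.

6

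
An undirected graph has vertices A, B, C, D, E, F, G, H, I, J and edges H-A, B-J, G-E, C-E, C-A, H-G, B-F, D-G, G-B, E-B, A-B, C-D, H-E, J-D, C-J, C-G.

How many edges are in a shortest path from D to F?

3

Distance 0: D.
Distance 1: C, G, J.
Distance 2: A, B, E, H.
Distance 3: F — contains F.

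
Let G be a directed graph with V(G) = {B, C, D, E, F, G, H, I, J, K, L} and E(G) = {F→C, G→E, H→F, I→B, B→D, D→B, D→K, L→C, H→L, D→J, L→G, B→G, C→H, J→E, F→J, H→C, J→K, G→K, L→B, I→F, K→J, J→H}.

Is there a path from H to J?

Explore from H.
Distance 1: reach C, F, L.
Distance 2: reach B, G, J.
Found J.

Yes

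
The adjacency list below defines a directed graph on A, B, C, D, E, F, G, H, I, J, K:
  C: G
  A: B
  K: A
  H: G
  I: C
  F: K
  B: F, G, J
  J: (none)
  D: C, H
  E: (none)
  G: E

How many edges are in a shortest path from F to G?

4

Distance 0: F.
Distance 1: K.
Distance 2: A.
Distance 3: B.
Distance 4: G, J — contains G.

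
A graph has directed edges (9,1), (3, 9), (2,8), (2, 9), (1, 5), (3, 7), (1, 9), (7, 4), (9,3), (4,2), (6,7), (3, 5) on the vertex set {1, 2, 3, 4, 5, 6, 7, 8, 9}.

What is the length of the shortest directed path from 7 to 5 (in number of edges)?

Distance 0: 7.
Distance 1: 4.
Distance 2: 2.
Distance 3: 8, 9.
Distance 4: 1, 3.
Distance 5: 5 — contains 5.

5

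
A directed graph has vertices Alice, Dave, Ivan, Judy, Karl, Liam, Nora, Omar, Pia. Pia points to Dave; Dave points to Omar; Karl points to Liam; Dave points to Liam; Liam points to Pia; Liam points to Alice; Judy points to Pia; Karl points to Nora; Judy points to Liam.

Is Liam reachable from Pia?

Yes

Explore from Pia.
Distance 1: reach Dave.
Distance 2: reach Liam, Omar.
Found Liam.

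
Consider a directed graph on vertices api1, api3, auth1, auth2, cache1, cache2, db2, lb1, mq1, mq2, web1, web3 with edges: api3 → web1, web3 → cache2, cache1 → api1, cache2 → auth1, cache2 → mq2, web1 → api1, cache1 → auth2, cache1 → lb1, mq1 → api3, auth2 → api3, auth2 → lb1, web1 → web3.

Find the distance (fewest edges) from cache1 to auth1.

6

Distance 0: cache1.
Distance 1: api1, auth2, lb1.
Distance 2: api3.
Distance 3: web1.
Distance 4: web3.
Distance 5: cache2.
Distance 6: auth1, mq2 — contains auth1.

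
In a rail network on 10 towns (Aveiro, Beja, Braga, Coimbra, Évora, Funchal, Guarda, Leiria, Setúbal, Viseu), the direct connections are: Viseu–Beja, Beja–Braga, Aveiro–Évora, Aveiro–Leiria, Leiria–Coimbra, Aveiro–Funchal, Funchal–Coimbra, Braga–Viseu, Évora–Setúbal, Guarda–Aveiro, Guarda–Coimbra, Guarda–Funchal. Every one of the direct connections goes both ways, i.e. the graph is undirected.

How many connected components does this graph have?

From Aveiro: component {Aveiro, Coimbra, Évora, Funchal, Guarda, Leiria, Setúbal}.
From Beja: component {Beja, Braga, Viseu}.
That's 2 components.

2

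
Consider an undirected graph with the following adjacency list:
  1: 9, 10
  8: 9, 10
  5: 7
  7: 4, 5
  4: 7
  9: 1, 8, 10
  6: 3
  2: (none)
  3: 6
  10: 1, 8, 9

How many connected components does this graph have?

4

From 1: component {1, 8, 9, 10}.
From 2: component {2}.
From 3: component {3, 6}.
From 4: component {4, 5, 7}.
That's 4 components.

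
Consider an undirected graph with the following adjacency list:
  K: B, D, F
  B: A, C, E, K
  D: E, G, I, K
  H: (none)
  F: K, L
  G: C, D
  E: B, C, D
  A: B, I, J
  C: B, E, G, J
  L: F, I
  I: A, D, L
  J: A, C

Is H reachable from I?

Explore from I.
Distance 1: reach A, D, L.
Distance 2: reach B, E, F, G, J, K.
Distance 3: reach C.
The search is exhausted without reaching H; it lies in a different component.

No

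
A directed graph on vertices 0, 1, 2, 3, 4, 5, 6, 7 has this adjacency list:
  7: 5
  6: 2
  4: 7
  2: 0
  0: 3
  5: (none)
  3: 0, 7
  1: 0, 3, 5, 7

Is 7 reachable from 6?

Explore from 6.
Distance 1: reach 2.
Distance 2: reach 0.
Distance 3: reach 3.
Distance 4: reach 7.
Found 7.

Yes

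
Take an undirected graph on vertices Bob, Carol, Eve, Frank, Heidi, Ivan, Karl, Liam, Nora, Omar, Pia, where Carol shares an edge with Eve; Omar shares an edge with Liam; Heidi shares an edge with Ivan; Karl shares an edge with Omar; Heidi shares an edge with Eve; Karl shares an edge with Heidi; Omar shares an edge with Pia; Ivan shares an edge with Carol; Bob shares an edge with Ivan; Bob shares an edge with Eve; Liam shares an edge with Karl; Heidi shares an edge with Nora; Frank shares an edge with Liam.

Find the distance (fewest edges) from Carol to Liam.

Distance 0: Carol.
Distance 1: Eve, Ivan.
Distance 2: Bob, Heidi.
Distance 3: Karl, Nora.
Distance 4: Liam, Omar — contains Liam.

4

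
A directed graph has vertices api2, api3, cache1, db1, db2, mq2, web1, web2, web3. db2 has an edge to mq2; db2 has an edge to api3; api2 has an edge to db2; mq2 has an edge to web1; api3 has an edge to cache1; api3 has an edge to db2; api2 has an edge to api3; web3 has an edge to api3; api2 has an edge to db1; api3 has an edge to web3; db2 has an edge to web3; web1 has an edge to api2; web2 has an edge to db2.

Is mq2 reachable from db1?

No

db1 has no outgoing edges, so nothing is reachable from it.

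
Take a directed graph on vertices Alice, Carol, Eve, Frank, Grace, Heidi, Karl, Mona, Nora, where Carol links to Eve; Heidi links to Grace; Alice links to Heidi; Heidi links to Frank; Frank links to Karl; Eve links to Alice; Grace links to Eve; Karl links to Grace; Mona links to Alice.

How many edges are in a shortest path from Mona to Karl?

Distance 0: Mona.
Distance 1: Alice.
Distance 2: Heidi.
Distance 3: Frank, Grace.
Distance 4: Eve, Karl — contains Karl.

4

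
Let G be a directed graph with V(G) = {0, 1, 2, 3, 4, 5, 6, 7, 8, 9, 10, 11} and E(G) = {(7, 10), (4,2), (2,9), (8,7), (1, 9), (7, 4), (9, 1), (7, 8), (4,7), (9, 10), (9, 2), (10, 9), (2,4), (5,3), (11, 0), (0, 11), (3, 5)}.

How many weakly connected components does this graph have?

From 0: component {0, 11}.
From 1: component {1, 2, 4, 7, 8, 9, 10}.
From 3: component {3, 5}.
From 6: component {6}.
That's 4 components.

4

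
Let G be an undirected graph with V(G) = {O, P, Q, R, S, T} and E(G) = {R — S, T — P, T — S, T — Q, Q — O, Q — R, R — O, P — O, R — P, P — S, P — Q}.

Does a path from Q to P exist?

Yes

Explore from Q.
Distance 1: reach O, P, R, T.
Found P.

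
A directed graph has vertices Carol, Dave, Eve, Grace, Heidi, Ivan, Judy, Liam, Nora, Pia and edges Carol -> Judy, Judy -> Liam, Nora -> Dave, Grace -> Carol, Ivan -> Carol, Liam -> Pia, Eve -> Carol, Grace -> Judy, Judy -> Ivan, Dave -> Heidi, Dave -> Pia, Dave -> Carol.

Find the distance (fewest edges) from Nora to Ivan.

Distance 0: Nora.
Distance 1: Dave.
Distance 2: Carol, Heidi, Pia.
Distance 3: Judy.
Distance 4: Ivan, Liam — contains Ivan.

4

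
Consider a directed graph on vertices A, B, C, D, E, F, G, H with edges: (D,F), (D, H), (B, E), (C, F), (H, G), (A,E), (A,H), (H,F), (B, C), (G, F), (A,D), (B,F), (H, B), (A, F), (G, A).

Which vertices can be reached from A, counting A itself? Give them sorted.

Start at A.
Its neighbours: D, E, F, H.
Then their neighbours: B, G.
Then next layer: C.
Every vertex is now reached.

A, B, C, D, E, F, G, H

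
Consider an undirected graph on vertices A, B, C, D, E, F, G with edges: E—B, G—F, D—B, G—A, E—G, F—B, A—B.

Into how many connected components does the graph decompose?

From A: component {A, B, D, E, F, G}.
From C: component {C}.
That's 2 components.

2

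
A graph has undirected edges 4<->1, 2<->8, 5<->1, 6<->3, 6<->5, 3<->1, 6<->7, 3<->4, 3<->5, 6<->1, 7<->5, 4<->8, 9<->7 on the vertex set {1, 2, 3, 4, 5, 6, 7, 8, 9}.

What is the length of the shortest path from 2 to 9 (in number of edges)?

Distance 0: 2.
Distance 1: 8.
Distance 2: 4.
Distance 3: 1, 3.
Distance 4: 5, 6.
Distance 5: 7.
Distance 6: 9 — contains 9.

6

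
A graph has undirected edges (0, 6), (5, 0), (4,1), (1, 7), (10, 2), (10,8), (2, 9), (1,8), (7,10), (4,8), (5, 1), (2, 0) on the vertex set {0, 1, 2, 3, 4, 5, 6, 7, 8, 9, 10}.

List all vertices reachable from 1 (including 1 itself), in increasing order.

0, 1, 2, 4, 5, 6, 7, 8, 9, 10

Start at 1.
Its neighbours: 4, 5, 7, 8.
Then their neighbours: 0, 10.
Then next layer: 2, 6.
Then next layer: 9.
Nothing further is reachable.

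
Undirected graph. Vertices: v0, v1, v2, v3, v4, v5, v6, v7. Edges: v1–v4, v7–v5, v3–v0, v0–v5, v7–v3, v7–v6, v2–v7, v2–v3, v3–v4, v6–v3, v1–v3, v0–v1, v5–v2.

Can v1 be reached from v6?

Yes

Explore from v6.
Distance 1: reach v3, v7.
Distance 2: reach v0, v1, v2, v4, v5.
Found v1.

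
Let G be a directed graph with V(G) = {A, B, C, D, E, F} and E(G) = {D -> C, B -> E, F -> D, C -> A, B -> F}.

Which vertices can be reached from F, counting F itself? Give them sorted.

A, C, D, F

Start at F.
Its neighbours: D.
Then their neighbours: C.
Then next layer: A.
Nothing further is reachable.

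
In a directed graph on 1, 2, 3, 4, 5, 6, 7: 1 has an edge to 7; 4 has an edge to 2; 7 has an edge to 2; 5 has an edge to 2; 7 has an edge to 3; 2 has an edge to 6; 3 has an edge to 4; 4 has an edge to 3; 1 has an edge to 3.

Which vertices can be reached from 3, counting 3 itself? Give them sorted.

2, 3, 4, 6

Start at 3.
Its neighbours: 4.
Then their neighbours: 2.
Then next layer: 6.
Nothing further is reachable.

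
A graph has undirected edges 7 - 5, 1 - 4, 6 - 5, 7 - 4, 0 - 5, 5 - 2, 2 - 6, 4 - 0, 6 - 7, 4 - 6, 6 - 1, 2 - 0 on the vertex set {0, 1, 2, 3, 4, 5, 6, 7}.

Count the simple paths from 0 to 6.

15

0–2–5–6
0–2–5–7–4–1–6
0–2–5–7–4–6
0–2–5–7–6
0–2–6
0–4–1–6
0–4–6
0–4–7–5–2–6
0–4–7–5–6
0–4–7–6
0–5–2–6
0–5–6
0–5–7–4–1–6
0–5–7–4–6
0–5–7–6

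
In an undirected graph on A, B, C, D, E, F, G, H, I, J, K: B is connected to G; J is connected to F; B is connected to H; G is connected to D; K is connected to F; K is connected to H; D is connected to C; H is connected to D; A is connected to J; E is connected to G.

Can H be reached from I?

No

I has no edges, so nothing is reachable from it.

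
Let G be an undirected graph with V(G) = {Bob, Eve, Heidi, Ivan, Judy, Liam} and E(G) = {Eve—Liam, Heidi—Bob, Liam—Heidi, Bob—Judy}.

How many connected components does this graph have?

From Bob: component {Bob, Eve, Heidi, Judy, Liam}.
From Ivan: component {Ivan}.
That's 2 components.

2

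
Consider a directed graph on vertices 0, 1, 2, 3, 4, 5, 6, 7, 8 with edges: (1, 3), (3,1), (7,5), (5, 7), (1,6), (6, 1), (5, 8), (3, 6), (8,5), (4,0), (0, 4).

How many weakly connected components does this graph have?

From 0: component {0, 4}.
From 1: component {1, 3, 6}.
From 2: component {2}.
From 5: component {5, 7, 8}.
That's 4 components.

4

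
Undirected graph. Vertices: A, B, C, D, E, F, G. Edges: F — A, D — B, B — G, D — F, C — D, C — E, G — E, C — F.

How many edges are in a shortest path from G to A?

4

Distance 0: G.
Distance 1: B, E.
Distance 2: C, D.
Distance 3: F.
Distance 4: A — contains A.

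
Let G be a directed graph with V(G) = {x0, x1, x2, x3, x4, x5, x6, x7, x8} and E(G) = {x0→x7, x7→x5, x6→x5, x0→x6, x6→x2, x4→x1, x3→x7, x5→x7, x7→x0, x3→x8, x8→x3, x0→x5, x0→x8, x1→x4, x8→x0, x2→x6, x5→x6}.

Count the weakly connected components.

From x0: component {x0, x2, x3, x5, x6, x7, x8}.
From x1: component {x1, x4}.
That's 2 components.

2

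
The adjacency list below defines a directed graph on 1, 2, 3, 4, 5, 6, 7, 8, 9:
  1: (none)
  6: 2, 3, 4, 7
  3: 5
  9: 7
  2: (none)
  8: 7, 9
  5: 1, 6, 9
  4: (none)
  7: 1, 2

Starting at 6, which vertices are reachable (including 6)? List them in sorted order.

Start at 6.
Its neighbours: 2, 3, 4, 7.
Then their neighbours: 1, 5.
Then next layer: 9.
Nothing further is reachable.

1, 2, 3, 4, 5, 6, 7, 9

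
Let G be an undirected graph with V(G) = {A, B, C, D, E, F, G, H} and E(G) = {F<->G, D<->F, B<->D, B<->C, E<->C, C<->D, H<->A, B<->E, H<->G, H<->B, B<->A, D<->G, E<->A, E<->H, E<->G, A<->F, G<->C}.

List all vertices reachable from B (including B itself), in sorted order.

A, B, C, D, E, F, G, H

Start at B.
Its neighbours: A, C, D, E, H.
Then their neighbours: F, G.
Every vertex is now reached.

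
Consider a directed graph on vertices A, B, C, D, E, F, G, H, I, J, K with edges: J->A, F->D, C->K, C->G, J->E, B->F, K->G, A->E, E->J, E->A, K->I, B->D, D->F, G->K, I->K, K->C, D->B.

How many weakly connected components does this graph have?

4

From A: component {A, E, J}.
From B: component {B, D, F}.
From C: component {C, G, I, K}.
From H: component {H}.
That's 4 components.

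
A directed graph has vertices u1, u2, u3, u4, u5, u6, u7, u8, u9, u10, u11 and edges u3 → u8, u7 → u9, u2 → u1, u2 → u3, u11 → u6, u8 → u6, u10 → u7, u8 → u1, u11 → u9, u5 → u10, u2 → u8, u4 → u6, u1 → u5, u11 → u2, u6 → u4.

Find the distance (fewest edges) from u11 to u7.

5

Distance 0: u11.
Distance 1: u2, u6, u9.
Distance 2: u1, u3, u4, u8.
Distance 3: u5.
Distance 4: u10.
Distance 5: u7 — contains u7.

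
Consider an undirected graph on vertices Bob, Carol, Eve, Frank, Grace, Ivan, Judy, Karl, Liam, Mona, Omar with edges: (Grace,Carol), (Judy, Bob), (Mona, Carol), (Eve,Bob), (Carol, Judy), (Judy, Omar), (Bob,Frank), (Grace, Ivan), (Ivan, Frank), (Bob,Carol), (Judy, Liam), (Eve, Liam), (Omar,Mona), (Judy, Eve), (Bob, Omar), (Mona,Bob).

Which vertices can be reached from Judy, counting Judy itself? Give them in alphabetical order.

Start at Judy.
Its neighbours: Bob, Carol, Eve, Liam, Omar.
Then their neighbours: Frank, Grace, Mona.
Then next layer: Ivan.
Nothing further is reachable.

Bob, Carol, Eve, Frank, Grace, Ivan, Judy, Liam, Mona, Omar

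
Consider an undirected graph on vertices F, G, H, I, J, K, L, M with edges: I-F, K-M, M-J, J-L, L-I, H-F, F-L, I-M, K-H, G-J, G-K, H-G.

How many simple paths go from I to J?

15

I–F–H–G–J
I–F–H–G–K–M–J
I–F–H–K–G–J
I–F–H–K–M–J
I–F–L–J
I–L–F–H–G–J
I–L–F–H–G–K–M–J
I–L–F–H–K–G–J
I–L–F–H–K–M–J
I–L–J
I–M–J
I–M–K–G–H–F–L–J
I–M–K–G–J
I–M–K–H–F–L–J
I–M–K–H–G–J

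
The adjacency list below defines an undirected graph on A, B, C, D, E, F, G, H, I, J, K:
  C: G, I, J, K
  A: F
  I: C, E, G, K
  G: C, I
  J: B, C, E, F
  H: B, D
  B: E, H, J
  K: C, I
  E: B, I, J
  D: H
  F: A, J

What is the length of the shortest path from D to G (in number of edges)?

Distance 0: D.
Distance 1: H.
Distance 2: B.
Distance 3: E, J.
Distance 4: C, F, I.
Distance 5: A, G, K — contains G.

5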